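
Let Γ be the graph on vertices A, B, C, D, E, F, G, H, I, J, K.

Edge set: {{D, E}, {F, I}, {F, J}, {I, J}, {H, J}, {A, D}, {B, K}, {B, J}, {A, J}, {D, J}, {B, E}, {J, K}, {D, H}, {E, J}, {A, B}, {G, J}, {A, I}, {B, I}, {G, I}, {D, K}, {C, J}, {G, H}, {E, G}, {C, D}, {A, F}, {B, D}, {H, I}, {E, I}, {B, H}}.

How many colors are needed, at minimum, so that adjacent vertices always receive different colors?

4

A, B, D, J are mutually adjacent (a clique of size 4), so at least 4 colors are needed.
4 colors suffice: color 1 → {J}; color 2 → {D, I}; color 3 → {B, C, F, G}; color 4 → {A, E, H, K}. Each edge has distinct colors on its endpoints.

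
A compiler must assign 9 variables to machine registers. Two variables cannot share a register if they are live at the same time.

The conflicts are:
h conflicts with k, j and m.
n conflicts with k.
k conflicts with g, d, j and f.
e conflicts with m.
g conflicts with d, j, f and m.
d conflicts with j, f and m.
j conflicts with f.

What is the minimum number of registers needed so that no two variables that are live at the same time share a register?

5

k, g, d, j, f are mutually in conflict, so at least 5 registers are needed.
5 registers suffice: register 1 → {k, m}; register 2 → {h, n, e, d}; register 3 → {j}; register 4 → {g}; register 5 → {f}. Every pair that conflicts lands in different registers.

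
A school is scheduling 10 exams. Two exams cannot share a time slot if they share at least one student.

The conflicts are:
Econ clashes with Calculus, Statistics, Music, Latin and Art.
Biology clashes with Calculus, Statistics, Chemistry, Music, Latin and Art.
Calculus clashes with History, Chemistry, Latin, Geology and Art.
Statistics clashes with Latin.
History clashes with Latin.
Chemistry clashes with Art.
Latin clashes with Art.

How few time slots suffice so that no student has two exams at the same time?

Econ, Calculus, Latin, Art are mutually in conflict, so at least 4 time slots are needed.
4 time slots suffice: Econ=3, Biology=3, Calculus=1, Statistics=1, History=3, Chemistry=2, Music=1, Latin=2, Geology=2, Art=4. No two conflicting exams share a time slot.

4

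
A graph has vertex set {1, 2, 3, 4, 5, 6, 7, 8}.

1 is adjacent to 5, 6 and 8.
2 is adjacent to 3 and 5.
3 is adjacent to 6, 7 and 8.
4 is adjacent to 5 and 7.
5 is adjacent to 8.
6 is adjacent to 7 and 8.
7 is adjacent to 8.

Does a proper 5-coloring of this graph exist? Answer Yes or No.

The chromatic number is 4. 3, 6, 7, 8 form a clique, so at least 4 colors are needed.
A valid assignment using 4 colors: 1=c, 2=a, 3=d, 4=a, 5=b, 6=b, 7=c, 8=a.
Since 5 ≥ 4, a proper 5-coloring certainly exists.

Yes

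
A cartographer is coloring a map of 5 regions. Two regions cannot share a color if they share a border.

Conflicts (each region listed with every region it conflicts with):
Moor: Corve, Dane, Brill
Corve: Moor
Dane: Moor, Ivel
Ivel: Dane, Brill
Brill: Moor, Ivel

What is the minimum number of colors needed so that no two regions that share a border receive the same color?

2

Moor and Corve conflict, so at least 2 colors are needed.
A valid assignment using 2 colors: Moor=1, Corve=2, Dane=2, Ivel=1, Brill=2. Each listed conflict is separated.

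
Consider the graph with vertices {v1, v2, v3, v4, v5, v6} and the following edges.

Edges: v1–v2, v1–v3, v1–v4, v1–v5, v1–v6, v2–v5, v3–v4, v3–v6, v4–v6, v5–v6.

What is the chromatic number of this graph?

4

v1, v3, v4, v6 are pairwise adjacent (a clique of size 4), so at least 4 colors are needed.
4 colors suffice: color 1 → {v1}; color 2 → {v2, v6}; color 3 → {v4, v5}; color 4 → {v3}. No two adjacent vertices share a color.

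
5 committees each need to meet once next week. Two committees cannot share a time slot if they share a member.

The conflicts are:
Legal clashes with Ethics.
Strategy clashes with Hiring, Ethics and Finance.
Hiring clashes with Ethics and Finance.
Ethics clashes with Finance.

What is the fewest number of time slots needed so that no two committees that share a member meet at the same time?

4

Strategy, Hiring, Ethics, Finance are mutually in conflict, so at least 4 time slots are needed.
4 time slots suffice: time slot 1 → {Ethics}; time slot 2 → {Legal, Hiring}; time slot 3 → {Strategy}; time slot 4 → {Finance}. Each listed conflict is separated.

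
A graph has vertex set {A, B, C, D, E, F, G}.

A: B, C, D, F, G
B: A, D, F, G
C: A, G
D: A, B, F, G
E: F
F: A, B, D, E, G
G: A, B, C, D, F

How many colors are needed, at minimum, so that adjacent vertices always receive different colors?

A, B, D, F, G are mutually adjacent (a clique of size 5), so at least 5 colors are needed.
5 colors suffice: color red → {C, F}; color blue → {E, G}; color green → {A}; color yellow → {B}; color purple → {D}. No two adjacent vertices share a color.

5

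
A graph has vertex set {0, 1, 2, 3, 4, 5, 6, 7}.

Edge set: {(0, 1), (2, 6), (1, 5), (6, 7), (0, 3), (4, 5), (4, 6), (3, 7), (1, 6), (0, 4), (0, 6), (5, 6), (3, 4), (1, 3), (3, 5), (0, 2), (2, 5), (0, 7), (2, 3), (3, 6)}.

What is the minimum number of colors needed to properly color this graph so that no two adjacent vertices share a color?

2, 3, 5, 6 are mutually adjacent (a clique of size 4), so at least 4 colors are needed.
A valid assignment using 4 colors: 0=green, 1=yellow, 2=yellow, 3=red, 4=yellow, 5=green, 6=blue, 7=yellow. Every edge joins two different colors.

4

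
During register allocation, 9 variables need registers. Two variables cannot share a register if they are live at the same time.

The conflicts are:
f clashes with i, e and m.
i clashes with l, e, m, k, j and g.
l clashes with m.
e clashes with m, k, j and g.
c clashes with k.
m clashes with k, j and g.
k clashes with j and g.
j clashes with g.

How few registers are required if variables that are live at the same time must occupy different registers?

i, e, m, k, j, g all conflict with each other, so at least 6 registers are needed.
6 registers suffice: register 1 → {c, m}; register 2 → {i}; register 3 → {l, e}; register 4 → {f, k}; register 5 → {j}; register 6 → {g}. Every pair that conflicts lands in different registers.

6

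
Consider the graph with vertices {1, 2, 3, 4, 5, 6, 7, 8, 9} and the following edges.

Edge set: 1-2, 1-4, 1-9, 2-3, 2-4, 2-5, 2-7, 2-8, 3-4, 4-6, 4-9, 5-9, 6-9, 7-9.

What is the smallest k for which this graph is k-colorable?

1, 4, 9 are pairwise adjacent, so at least 3 colors are needed.
One proper 3-coloring: 1=c, 2=a, 3=c, 4=b, 5=b, 6=c, 7=b, 8=b, 9=a. Each edge has distinct colors on its endpoints.

3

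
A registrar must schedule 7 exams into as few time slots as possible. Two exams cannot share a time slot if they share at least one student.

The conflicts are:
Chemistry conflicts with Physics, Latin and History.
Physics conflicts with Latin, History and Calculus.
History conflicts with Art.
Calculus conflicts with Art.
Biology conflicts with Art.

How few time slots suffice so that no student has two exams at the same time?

3

Chemistry, Physics, History pairwise conflict, so at least 3 time slots are needed.
Using 3 time slots: Chemistry=3, Physics=1, Latin=2, History=2, Calculus=2, Biology=2, Art=1. No two conflicting exams share a time slot.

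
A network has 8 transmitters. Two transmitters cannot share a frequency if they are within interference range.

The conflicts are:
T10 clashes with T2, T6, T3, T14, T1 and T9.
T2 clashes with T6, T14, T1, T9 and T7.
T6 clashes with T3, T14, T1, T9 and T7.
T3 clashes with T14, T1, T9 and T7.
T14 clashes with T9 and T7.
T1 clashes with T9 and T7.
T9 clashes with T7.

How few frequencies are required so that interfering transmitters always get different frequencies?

T10, T6, T3, T14, T9 pairwise conflict, so at least 5 frequencies are needed.
5 frequencies suffice: T10=5, T2=3, T6=1, T3=3, T14=4, T1=4, T9=2, T7=5. No two conflicting transmitters share a frequency.

5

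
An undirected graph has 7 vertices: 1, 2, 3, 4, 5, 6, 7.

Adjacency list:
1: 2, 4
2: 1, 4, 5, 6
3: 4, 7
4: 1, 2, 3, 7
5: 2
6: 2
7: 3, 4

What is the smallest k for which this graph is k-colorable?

1, 2, 4 form a triangle, so at least 3 colors are needed.
One proper 3-coloring: 1=c, 2=a, 3=a, 4=b, 5=b, 6=b, 7=c. Every edge joins two different colors.

3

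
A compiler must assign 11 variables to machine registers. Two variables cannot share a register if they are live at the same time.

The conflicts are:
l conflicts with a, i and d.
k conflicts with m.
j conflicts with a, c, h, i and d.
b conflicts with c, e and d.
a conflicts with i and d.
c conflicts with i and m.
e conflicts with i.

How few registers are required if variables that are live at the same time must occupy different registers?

3

l, a, i are mutually in conflict, so at least 3 registers are needed.
3 registers suffice: register 1 → {h, i, m, d}; register 2 → {l, k, j, b}; register 3 → {a, c, e}. No two conflicting variables share a register.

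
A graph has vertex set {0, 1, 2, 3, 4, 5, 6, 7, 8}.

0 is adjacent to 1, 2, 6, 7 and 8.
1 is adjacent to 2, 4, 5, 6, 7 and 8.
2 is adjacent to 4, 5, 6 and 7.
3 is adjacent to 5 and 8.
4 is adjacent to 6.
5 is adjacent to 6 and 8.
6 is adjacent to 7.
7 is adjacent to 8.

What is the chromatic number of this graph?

5

0, 1, 2, 6, 7 form a clique, so at least 5 colors are needed.
A valid assignment using 5 colors: 0=d, 1=a, 2=b, 3=a, 4=d, 5=d, 6=c, 7=e, 8=b. No two adjacent vertices share a color.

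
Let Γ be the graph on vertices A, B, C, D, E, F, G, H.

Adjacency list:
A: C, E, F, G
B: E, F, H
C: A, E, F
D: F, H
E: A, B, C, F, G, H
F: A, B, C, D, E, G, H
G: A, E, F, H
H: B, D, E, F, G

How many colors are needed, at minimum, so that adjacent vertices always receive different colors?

A, E, F, G are mutually adjacent (a clique of size 4), so at least 4 colors are needed.
A valid assignment using 4 colors: A=3, B=4, C=4, D=2, E=2, F=1, G=4, H=3. Each edge has distinct colors on its endpoints.

4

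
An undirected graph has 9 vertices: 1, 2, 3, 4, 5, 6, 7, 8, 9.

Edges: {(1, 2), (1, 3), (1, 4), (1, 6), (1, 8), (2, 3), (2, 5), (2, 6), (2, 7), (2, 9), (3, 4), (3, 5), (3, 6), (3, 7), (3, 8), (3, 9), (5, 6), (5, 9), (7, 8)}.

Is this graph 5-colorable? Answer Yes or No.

Yes

The chromatic number is 4. 1, 2, 3, 6 are pairwise adjacent (a clique of size 4), so at least 4 colors are needed.
4 colors suffice: color a → {3}; color b → {2, 4, 8}; color c → {1, 5, 7}; color d → {6, 9}.
Since 5 ≥ 4, a proper 5-coloring certainly exists.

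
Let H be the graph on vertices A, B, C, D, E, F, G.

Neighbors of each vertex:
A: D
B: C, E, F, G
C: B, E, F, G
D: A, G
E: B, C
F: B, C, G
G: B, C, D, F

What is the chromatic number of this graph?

B, C, F, G are pairwise adjacent (a clique of size 4), so at least 4 colors are needed.
4 colors suffice: color 1 → {A, E, G}; color 2 → {C, D}; color 3 → {B}; color 4 → {F}. No two adjacent vertices share a color.

4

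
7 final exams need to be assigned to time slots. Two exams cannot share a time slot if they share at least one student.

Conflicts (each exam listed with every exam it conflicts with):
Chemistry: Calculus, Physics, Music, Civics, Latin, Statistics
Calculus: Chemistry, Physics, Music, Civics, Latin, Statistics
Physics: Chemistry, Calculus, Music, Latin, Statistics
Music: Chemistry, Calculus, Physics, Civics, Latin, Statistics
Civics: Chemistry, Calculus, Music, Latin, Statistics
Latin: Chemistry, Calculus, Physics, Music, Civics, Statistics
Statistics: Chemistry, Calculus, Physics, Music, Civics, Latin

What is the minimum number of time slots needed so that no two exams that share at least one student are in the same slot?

Chemistry, Calculus, Music, Civics, Latin, Statistics pairwise conflict, so at least 6 time slots are needed.
6 time slots suffice: time slot 1 → {Music}; time slot 2 → {Calculus}; time slot 3 → {Statistics}; time slot 4 → {Latin}; time slot 5 → {Chemistry}; time slot 6 → {Physics, Civics}. Each listed conflict is separated.

6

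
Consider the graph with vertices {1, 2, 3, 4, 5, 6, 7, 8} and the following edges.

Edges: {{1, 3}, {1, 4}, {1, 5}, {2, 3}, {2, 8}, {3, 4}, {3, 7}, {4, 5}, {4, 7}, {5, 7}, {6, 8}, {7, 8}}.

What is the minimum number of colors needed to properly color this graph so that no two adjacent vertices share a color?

3

4, 5, 7 are mutually adjacent, so at least 3 colors are needed.
A valid assignment using 3 colors: 1=b, 2=b, 3=c, 4=a, 5=c, 6=b, 7=b, 8=a. Every edge joins two different colors.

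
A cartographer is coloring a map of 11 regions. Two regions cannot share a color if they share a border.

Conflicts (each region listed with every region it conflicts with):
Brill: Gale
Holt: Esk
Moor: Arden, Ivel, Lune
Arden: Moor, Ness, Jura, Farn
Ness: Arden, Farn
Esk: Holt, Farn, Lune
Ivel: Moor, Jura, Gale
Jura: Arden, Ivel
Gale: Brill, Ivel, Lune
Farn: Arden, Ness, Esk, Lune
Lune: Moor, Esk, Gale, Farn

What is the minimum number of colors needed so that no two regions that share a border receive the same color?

3

Esk, Farn, Lune all conflict with each other, so at least 3 colors are needed.
3 colors suffice: color 1 → {Brill, Holt, Ivel, Farn}; color 2 → {Arden, Lune}; color 3 → {Moor, Ness, Esk, Jura, Gale}. Every pair that conflicts lands in different colors.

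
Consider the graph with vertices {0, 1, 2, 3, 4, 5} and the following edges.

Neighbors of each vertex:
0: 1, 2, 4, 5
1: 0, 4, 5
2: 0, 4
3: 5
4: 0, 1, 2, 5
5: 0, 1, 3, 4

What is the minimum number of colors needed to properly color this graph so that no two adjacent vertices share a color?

4

0, 1, 4, 5 are pairwise adjacent (a clique of size 4), so at least 4 colors are needed.
One proper 4-coloring: 0=c, 1=d, 2=b, 3=a, 4=a, 5=b. Every edge joins two different colors.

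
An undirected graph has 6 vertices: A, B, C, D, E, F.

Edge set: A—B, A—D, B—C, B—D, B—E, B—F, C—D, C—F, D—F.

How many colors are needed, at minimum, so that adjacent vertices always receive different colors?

B, C, D, F are mutually adjacent (a clique of size 4), so at least 4 colors are needed.
A valid assignment using 4 colors: A=green, B=red, C=yellow, D=blue, E=blue, F=green. Each edge has distinct colors on its endpoints.

4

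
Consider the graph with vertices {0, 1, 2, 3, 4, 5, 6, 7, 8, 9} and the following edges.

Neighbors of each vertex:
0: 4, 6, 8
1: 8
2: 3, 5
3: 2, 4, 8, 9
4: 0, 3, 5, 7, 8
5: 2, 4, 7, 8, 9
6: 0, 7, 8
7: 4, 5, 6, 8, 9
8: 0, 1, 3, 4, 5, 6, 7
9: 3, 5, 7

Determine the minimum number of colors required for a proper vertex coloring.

4

4, 5, 7, 8 are pairwise adjacent (a clique of size 4), so at least 4 colors are needed.
4 colors suffice: color red → {2, 8, 9}; color blue → {1, 3, 5, 6}; color green → {4}; color yellow → {0, 7}. Each edge has distinct colors on its endpoints.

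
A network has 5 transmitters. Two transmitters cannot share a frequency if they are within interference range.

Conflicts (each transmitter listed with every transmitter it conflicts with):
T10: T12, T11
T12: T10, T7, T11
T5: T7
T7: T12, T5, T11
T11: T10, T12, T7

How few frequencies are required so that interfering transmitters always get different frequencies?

3

T10, T12, T11 all conflict with each other, so at least 3 frequencies are needed.
3 frequencies suffice: T10=2, T12=1, T5=1, T7=2, T11=3. Every pair that conflicts lands in different frequencies.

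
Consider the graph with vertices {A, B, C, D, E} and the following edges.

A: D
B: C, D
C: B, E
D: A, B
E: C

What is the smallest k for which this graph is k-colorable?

A and D are adjacent, so at least 2 colors are needed.
2 colors suffice: A=blue, B=blue, C=red, D=red, E=blue. Each edge has distinct colors on its endpoints.

2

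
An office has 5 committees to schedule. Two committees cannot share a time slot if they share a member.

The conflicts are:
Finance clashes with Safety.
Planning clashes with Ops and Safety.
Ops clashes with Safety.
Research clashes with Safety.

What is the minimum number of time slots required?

3

Planning, Ops, Safety pairwise conflict, so at least 3 time slots are needed.
3 time slots suffice: time slot 1 → {Safety}; time slot 2 → {Finance, Ops, Research}; time slot 3 → {Planning}. Every pair that conflicts lands in different time slots.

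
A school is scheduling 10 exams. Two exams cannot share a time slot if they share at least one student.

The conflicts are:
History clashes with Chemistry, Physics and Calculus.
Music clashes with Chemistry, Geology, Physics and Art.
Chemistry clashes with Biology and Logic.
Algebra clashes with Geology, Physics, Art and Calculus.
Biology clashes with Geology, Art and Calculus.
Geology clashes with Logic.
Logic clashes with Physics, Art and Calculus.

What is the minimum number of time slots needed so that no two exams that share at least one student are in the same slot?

Music and Art conflict, so at least 2 time slots are needed.
2 time slots suffice: time slot 1 → {History, Music, Algebra, Biology, Logic}; time slot 2 → {Chemistry, Geology, Physics, Art, Calculus}. Each listed conflict is separated.

2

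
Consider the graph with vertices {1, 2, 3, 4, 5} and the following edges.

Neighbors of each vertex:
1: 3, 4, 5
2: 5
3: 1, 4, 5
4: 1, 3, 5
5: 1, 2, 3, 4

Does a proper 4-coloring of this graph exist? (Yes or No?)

The chromatic number is 4. 1, 3, 4, 5 are mutually adjacent (a clique of size 4), so at least 4 colors are needed.
One proper 4-coloring: 1=green, 2=blue, 3=yellow, 4=blue, 5=red.
That is already a proper 4-coloring.

Yes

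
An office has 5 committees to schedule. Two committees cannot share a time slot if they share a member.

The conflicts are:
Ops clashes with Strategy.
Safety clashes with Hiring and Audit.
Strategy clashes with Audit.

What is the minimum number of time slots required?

2

Safety and Hiring conflict, so at least 2 time slots are needed.
2 time slots suffice: Ops=2, Safety=1, Strategy=1, Hiring=2, Audit=2. Every pair that conflicts lands in different time slots.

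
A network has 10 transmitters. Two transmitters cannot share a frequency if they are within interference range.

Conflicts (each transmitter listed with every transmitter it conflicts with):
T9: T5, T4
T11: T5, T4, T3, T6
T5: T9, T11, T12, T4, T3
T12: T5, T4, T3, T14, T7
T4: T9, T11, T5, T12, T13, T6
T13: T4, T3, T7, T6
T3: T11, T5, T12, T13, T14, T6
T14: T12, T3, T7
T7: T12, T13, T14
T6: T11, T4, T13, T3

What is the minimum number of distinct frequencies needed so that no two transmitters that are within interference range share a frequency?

3

T12, T3, T14 pairwise conflict, so at least 3 frequencies are needed.
3 frequencies suffice: frequency 1 → {T4, T3, T7}; frequency 2 → {T9, T11, T12, T13}; frequency 3 → {T5, T14, T6}. No two conflicting transmitters share a frequency.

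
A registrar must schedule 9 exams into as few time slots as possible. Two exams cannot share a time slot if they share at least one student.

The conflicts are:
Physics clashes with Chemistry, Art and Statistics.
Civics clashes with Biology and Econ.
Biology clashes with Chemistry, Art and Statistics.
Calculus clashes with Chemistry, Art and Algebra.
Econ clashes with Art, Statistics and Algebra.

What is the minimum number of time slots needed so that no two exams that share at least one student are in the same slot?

2

Econ and Art conflict, so at least 2 time slots are needed.
Using 2 time slots: Physics=1, Civics=2, Biology=1, Calculus=1, Chemistry=2, Econ=1, Art=2, Statistics=2, Algebra=2. Every pair that conflicts lands in different time slots.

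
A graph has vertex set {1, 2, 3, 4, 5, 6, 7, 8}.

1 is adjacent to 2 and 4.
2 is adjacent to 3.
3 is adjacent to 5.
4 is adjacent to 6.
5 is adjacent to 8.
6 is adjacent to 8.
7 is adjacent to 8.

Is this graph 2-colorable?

No

The cycle 6-8-5-3-2-1-4-6 has odd length 7, so it cannot be 2-colored; at least 3 colors are needed.
So 2 colors are not enough.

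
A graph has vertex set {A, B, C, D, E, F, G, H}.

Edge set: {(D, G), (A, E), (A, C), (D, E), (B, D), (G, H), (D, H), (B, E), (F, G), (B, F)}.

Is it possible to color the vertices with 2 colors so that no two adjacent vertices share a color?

B, D, E are pairwise adjacent, so at least 3 colors are needed.
So 2 colors are not enough.

No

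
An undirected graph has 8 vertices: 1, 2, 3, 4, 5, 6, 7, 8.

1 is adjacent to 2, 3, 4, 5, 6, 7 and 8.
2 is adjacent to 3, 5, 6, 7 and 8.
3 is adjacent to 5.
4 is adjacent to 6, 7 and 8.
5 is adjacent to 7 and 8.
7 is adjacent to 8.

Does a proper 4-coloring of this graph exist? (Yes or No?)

1, 2, 5, 7, 8 are mutually adjacent (a clique of size 5), so at least 5 colors are needed.
So 4 colors are not enough.

No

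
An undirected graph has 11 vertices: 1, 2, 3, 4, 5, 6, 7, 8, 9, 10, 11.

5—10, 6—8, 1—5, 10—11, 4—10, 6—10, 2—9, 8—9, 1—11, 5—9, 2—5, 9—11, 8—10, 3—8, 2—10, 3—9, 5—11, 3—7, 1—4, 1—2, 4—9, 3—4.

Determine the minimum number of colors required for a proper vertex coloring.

3, 8, 9 are pairwise adjacent, so at least 3 colors are needed.
3 colors suffice: color a → {1, 7, 9, 10}; color b → {3, 5, 6}; color c → {2, 4, 8, 11}. Each edge has distinct colors on its endpoints.

3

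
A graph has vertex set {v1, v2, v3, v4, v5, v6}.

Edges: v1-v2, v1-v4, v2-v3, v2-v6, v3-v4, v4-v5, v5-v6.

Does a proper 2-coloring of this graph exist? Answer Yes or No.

The cycle v6-v2-v3-v4-v5-v6 has odd length 5, so it cannot be 2-colored; at least 3 colors are needed.
So 2 colors are not enough.

No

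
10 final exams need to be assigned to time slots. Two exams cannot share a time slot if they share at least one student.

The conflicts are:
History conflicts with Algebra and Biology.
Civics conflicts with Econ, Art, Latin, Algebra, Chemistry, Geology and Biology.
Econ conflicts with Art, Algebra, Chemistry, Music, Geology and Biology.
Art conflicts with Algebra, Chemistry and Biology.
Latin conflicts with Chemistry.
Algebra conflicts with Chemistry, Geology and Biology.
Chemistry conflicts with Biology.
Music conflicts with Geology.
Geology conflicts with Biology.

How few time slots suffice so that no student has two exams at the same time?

6

Civics, Econ, Art, Algebra, Chemistry, Biology pairwise conflict, so at least 6 time slots are needed.
Using 6 time slots: History=2, Civics=3, Econ=2, Art=6, Latin=1, Algebra=1, Chemistry=5, Music=1, Geology=5, Biology=4. Each listed conflict is separated.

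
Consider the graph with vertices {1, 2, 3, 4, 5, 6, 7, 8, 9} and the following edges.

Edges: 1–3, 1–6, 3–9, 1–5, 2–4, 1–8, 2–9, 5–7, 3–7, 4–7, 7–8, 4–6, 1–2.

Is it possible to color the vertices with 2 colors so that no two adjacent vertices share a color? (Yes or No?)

The cycle 7-4-2-1-5-7 has odd length 5, so it cannot be 2-colored; at least 3 colors are needed.
So 2 colors are not enough.

No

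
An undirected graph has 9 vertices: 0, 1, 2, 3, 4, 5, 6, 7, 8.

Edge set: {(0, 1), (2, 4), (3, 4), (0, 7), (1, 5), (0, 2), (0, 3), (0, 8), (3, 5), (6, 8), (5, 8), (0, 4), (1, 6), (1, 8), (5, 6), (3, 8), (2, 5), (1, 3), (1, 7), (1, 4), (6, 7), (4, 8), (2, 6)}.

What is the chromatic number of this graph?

5

0, 1, 3, 4, 8 form a clique, so at least 5 colors are needed.
One proper 5-coloring: 0=c, 1=a, 2=a, 3=d, 4=e, 5=c, 6=d, 7=b, 8=b. Every edge joins two different colors.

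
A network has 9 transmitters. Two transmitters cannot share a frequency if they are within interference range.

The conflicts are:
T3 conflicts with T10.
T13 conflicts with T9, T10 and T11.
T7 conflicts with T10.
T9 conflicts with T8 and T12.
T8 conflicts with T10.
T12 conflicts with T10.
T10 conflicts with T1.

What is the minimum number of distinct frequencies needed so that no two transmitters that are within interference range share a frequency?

2

T8 and T10 conflict, so at least 2 frequencies are needed.
2 frequencies suffice: frequency 1 → {T9, T10, T11}; frequency 2 → {T3, T13, T7, T8, T12, T1}. Every pair that conflicts lands in different frequencies.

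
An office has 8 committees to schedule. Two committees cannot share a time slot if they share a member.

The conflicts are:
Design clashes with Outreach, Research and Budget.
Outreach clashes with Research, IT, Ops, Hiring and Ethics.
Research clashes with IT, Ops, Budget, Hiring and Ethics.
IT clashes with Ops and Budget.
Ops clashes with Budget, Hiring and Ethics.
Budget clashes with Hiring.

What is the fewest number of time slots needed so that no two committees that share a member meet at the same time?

4

Research, IT, Ops, Budget all conflict with each other, so at least 4 time slots are needed.
A valid assignment using 4 time slots: Design=2, Outreach=3, Research=1, IT=4, Ops=2, Budget=3, Hiring=4, Ethics=4. Each listed conflict is separated.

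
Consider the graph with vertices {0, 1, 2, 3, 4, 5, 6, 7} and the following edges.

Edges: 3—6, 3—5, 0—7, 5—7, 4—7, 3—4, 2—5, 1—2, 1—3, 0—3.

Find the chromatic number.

2

1 and 3 are adjacent, so at least 2 colors are needed.
2 colors suffice: color a → {2, 3, 7}; color b → {0, 1, 4, 5, 6}. No two adjacent vertices share a color.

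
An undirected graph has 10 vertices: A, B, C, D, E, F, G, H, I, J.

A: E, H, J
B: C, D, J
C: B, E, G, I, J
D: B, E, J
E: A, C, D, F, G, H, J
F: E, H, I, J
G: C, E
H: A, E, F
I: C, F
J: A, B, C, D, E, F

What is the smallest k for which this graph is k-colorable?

A, E, H are pairwise adjacent, so at least 3 colors are needed.
One proper 3-coloring: A=3, B=1, C=3, D=3, E=1, F=3, G=2, H=2, I=1, J=2. Each edge has distinct colors on its endpoints.

3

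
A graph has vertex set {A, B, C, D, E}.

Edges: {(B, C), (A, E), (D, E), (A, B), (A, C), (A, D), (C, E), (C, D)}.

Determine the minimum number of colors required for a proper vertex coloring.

A, C, D, E are mutually adjacent (a clique of size 4), so at least 4 colors are needed.
One proper 4-coloring: A=1, B=3, C=2, D=4, E=3. No two adjacent vertices share a color.

4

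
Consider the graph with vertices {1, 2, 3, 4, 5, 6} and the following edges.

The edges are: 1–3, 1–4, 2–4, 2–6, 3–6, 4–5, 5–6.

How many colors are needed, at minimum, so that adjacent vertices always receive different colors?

3

The cycle 1-4-5-6-3-1 has odd length 5, so it cannot be 2-colored; at least 3 colors are needed.
A valid assignment using 3 colors: 1=b, 2=b, 3=c, 4=a, 5=b, 6=a. No two adjacent vertices share a color.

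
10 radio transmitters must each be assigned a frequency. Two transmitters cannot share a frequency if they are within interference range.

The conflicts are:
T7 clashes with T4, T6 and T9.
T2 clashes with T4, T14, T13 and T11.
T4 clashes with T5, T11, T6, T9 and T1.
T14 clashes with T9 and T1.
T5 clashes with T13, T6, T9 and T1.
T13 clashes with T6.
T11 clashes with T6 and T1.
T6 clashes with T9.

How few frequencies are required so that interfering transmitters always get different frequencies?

4

T4, T5, T6, T9 are mutually in conflict, so at least 4 frequencies are needed.
4 frequencies suffice: frequency 1 → {T4, T14, T13}; frequency 2 → {T2, T6, T1}; frequency 3 → {T7, T5, T11}; frequency 4 → {T9}. Each listed conflict is separated.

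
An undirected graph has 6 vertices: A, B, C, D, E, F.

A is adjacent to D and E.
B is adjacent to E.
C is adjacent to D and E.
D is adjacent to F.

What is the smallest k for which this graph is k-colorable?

D and F are adjacent, so at least 2 colors are needed.
2 colors suffice: color 1 → {D, E}; color 2 → {A, B, C, F}. Every edge joins two different colors.

2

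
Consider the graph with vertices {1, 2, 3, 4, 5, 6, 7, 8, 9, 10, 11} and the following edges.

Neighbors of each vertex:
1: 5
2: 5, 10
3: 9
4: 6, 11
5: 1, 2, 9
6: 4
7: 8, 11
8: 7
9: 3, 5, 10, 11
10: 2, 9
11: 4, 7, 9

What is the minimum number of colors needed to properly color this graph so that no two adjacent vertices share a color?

7 and 8 are adjacent, so at least 2 colors are needed.
2 colors suffice: 1=red, 2=red, 3=blue, 4=red, 5=blue, 6=blue, 7=red, 8=blue, 9=red, 10=blue, 11=blue. No two adjacent vertices share a color.

2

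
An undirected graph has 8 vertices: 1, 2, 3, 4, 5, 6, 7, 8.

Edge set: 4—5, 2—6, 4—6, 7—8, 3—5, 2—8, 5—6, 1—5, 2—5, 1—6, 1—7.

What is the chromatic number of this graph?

3

2, 5, 6 are mutually adjacent, so at least 3 colors are needed.
3 colors suffice: color red → {5, 7}; color blue → {3, 6, 8}; color green → {1, 2, 4}. No two adjacent vertices share a color.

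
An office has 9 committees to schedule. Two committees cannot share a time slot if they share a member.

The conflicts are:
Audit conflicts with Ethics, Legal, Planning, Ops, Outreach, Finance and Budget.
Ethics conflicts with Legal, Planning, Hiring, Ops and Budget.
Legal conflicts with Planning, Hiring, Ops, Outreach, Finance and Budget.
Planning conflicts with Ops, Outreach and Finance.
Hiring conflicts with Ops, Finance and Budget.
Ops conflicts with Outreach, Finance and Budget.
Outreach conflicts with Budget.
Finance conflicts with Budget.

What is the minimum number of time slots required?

5

Legal, Hiring, Ops, Finance, Budget all conflict with each other, so at least 5 time slots are needed.
A valid assignment using 5 time slots: Audit=3, Ethics=5, Legal=2, Planning=4, Hiring=3, Ops=1, Outreach=5, Finance=5, Budget=4. Each listed conflict is separated.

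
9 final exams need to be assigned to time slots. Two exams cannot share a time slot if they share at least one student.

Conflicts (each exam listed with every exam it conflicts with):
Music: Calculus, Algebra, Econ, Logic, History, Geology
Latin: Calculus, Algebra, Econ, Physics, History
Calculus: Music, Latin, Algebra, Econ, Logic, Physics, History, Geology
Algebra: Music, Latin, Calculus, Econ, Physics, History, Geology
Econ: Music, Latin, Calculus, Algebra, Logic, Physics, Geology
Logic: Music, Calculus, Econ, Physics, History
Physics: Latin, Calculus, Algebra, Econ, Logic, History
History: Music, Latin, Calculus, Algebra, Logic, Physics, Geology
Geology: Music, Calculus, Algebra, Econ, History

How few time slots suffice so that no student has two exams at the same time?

5

Latin, Calculus, Algebra, Econ, Physics are mutually in conflict, so at least 5 time slots are needed.
5 time slots suffice: time slot 1 → {Calculus}; time slot 2 → {Algebra, Logic}; time slot 3 → {Econ, History}; time slot 4 → {Music, Physics}; time slot 5 → {Latin, Geology}. Each listed conflict is separated.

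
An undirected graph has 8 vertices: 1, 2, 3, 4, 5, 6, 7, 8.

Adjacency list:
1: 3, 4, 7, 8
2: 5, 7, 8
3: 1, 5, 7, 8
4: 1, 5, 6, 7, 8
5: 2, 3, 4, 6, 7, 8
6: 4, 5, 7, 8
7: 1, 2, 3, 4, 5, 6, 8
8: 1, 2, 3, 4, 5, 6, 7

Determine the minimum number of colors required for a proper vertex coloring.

5

4, 5, 6, 7, 8 are mutually adjacent (a clique of size 5), so at least 5 colors are needed.
A valid assignment using 5 colors: 1=c, 2=d, 3=d, 4=d, 5=c, 6=e, 7=b, 8=a. No two adjacent vertices share a color.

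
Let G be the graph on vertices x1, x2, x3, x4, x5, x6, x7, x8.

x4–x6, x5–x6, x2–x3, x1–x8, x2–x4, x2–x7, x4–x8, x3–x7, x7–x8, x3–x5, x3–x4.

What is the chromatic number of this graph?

3

x2, x3, x4 form a triangle, so at least 3 colors are needed.
3 colors suffice: x1=red, x2=green, x3=blue, x4=red, x5=red, x6=blue, x7=red, x8=blue. No two adjacent vertices share a color.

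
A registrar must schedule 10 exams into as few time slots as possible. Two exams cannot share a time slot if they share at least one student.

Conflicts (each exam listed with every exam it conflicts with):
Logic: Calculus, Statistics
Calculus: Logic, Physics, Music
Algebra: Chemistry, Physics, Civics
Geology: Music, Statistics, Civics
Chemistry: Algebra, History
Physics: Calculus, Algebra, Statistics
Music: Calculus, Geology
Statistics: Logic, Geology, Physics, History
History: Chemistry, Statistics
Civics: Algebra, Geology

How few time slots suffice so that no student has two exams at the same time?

3

The cycle Music-Calculus-Physics-Statistics-Geology-Music has odd length 5, so it cannot be 2-colored; at least 3 time slots are needed.
3 time slots suffice: Logic=2, Calculus=1, Algebra=1, Geology=2, Chemistry=2, Physics=2, Music=3, Statistics=1, History=3, Civics=3. Each listed conflict is separated.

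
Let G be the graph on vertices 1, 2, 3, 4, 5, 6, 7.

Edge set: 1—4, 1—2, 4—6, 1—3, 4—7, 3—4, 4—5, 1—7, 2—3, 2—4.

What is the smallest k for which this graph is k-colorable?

4

1, 2, 3, 4 form a clique, so at least 4 colors are needed.
4 colors suffice: color red → {4}; color blue → {1, 5, 6}; color green → {2, 7}; color yellow → {3}. No two adjacent vertices share a color.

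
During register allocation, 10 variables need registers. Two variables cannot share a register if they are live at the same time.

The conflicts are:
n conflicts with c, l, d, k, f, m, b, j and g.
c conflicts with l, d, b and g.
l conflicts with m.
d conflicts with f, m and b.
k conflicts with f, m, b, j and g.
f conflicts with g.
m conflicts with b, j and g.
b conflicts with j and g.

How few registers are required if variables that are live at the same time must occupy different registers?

n, k, m, b, j are mutually in conflict, so at least 5 registers are needed.
5 registers suffice: register 1 → {n}; register 2 → {c, f, m}; register 3 → {l, b}; register 4 → {d, k}; register 5 → {j, g}. Every pair that conflicts lands in different registers.

5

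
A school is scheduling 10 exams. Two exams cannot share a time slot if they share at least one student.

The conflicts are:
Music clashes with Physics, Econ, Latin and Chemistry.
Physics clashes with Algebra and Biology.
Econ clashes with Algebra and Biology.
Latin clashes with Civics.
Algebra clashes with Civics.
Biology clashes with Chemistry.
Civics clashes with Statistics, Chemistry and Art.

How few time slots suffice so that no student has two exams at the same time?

The cycle Physics-Algebra-Civics-Chemistry-Biology-Physics has odd length 5, so it cannot be 2-colored; at least 3 time slots are needed.
3 time slots suffice: time slot 1 → {Music, Biology, Civics}; time slot 2 → {Physics, Econ, Latin, Statistics, Chemistry, Art}; time slot 3 → {Algebra}. Every pair that conflicts lands in different time slots.

3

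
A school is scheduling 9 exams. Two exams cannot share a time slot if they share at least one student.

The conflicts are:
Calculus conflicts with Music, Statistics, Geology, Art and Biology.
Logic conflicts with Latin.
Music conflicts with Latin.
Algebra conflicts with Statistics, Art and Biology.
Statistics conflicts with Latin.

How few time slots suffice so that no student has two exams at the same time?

Calculus and Music conflict, so at least 2 time slots are needed.
A valid assignment using 2 time slots: Calculus=1, Logic=2, Music=2, Algebra=1, Statistics=2, Latin=1, Geology=2, Art=2, Biology=2. Every pair that conflicts lands in different time slots.

2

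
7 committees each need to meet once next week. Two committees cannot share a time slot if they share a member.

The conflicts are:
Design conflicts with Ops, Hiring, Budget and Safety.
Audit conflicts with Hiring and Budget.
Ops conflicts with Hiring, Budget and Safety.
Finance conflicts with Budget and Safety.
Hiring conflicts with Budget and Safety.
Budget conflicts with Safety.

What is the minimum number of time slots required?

5

Design, Ops, Hiring, Budget, Safety are mutually in conflict, so at least 5 time slots are needed.
Using 5 time slots: Design=4, Audit=3, Ops=5, Finance=2, Hiring=2, Budget=1, Safety=3. Every pair that conflicts lands in different time slots.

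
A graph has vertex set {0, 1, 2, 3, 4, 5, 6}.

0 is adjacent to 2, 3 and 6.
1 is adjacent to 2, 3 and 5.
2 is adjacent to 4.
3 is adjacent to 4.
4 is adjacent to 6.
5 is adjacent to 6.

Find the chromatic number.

3

The cycle 5-6-0-3-1-5 has odd length 5, so it cannot be 2-colored; at least 3 colors are needed.
One proper 3-coloring: 0=a, 1=a, 2=b, 3=b, 4=a, 5=c, 6=b. Each edge has distinct colors on its endpoints.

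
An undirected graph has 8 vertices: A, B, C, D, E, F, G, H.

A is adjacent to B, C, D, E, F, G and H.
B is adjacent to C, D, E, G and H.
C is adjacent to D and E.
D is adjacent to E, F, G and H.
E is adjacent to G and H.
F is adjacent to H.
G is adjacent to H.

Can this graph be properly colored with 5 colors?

A, B, D, E, G, H form a clique, so at least 6 colors are needed.
So 5 colors are not enough.

No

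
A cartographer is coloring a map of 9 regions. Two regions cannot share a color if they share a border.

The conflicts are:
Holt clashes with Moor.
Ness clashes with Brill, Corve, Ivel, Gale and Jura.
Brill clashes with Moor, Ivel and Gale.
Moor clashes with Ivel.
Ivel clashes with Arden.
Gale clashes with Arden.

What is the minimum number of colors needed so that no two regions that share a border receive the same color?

3

Ness, Brill, Gale pairwise conflict, so at least 3 colors are needed.
3 colors suffice: color 1 → {Ness, Moor, Arden}; color 2 → {Holt, Corve, Ivel, Gale, Jura}; color 3 → {Brill}. No two conflicting regions share a color.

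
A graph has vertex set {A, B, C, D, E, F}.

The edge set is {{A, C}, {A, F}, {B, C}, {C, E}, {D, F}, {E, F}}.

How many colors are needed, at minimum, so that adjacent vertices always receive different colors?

2

E and F are adjacent, so at least 2 colors are needed.
2 colors suffice: A=blue, B=blue, C=red, D=blue, E=blue, F=red. Each edge has distinct colors on its endpoints.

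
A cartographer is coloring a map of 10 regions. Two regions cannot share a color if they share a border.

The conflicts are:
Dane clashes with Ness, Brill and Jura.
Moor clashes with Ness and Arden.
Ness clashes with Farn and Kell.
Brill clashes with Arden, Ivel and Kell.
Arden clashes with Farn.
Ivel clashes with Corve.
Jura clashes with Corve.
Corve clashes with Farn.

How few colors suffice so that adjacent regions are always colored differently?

The cycle Dane-Brill-Arden-Moor-Ness-Dane has odd length 5, so it cannot be 2-colored; at least 3 colors are needed.
One proper 3-coloring: Dane=2, Moor=3, Ness=1, Brill=1, Arden=2, Ivel=2, Jura=3, Corve=1, Farn=3, Kell=2. No two conflicting regions share a color.

3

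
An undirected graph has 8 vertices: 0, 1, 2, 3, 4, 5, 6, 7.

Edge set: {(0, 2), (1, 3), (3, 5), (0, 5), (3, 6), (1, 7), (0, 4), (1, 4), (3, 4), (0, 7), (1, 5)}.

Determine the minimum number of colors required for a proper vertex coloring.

1, 3, 5 form a triangle, so at least 3 colors are needed.
One proper 3-coloring: 0=red, 1=red, 2=blue, 3=blue, 4=green, 5=green, 6=red, 7=blue. Each edge has distinct colors on its endpoints.

3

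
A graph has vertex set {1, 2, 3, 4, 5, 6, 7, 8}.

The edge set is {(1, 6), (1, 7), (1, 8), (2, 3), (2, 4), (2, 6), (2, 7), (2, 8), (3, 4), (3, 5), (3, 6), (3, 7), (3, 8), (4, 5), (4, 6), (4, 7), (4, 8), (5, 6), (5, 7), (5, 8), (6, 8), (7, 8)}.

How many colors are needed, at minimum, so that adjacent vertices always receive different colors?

5

2, 3, 4, 6, 8 form a clique, so at least 5 colors are needed.
5 colors suffice: 1=blue, 2=purple, 3=blue, 4=green, 5=purple, 6=yellow, 7=yellow, 8=red. Every edge joins two different colors.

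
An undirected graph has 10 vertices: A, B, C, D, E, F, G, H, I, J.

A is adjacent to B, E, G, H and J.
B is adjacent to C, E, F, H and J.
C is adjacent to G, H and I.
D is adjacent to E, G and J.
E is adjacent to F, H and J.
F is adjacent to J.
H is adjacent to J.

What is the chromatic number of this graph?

A, B, E, H, J form a clique, so at least 5 colors are needed.
One proper 5-coloring: A=purple, B=red, C=blue, D=red, E=blue, F=yellow, G=green, H=yellow, I=red, J=green. Every edge joins two different colors.

5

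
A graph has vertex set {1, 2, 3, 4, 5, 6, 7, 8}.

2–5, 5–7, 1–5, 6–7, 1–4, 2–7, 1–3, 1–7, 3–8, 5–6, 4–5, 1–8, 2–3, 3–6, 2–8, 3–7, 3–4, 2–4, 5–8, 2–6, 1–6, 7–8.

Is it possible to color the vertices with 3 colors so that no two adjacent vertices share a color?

2, 5, 7, 8 are pairwise adjacent (a clique of size 4), so at least 4 colors are needed.
So 3 colors are not enough.

No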